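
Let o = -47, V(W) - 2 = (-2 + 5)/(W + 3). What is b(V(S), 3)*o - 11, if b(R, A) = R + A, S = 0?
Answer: -293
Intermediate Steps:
V(W) = 2 + 3/(3 + W) (V(W) = 2 + (-2 + 5)/(W + 3) = 2 + 3/(3 + W))
b(R, A) = A + R
b(V(S), 3)*o - 11 = (3 + (9 + 2*0)/(3 + 0))*(-47) - 11 = (3 + (9 + 0)/3)*(-47) - 11 = (3 + (1/3)*9)*(-47) - 11 = (3 + 3)*(-47) - 11 = 6*(-47) - 11 = -282 - 11 = -293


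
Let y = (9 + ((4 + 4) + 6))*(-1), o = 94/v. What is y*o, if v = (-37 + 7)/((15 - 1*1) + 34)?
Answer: 17296/5 ≈ 3459.2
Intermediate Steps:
v = -5/8 (v = -30/((15 - 1) + 34) = -30/(14 + 34) = -30/48 = -30*1/48 = -5/8 ≈ -0.62500)
o = -752/5 (o = 94/(-5/8) = 94*(-8/5) = -752/5 ≈ -150.40)
y = -23 (y = (9 + (8 + 6))*(-1) = (9 + 14)*(-1) = 23*(-1) = -23)
y*o = -23*(-752/5) = 17296/5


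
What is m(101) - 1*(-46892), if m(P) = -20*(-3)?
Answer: 46952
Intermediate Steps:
m(P) = 60
m(101) - 1*(-46892) = 60 - 1*(-46892) = 60 + 46892 = 46952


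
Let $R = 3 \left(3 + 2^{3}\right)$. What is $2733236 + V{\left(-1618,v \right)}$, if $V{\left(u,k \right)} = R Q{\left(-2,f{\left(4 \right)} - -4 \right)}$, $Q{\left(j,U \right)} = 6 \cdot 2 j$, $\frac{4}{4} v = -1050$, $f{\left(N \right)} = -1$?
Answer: $2732444$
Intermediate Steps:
$v = -1050$
$Q{\left(j,U \right)} = 12 j$
$R = 33$ ($R = 3 \left(3 + 8\right) = 3 \cdot 11 = 33$)
$V{\left(u,k \right)} = -792$ ($V{\left(u,k \right)} = 33 \cdot 12 \left(-2\right) = 33 \left(-24\right) = -792$)
$2733236 + V{\left(-1618,v \right)} = 2733236 - 792 = 2732444$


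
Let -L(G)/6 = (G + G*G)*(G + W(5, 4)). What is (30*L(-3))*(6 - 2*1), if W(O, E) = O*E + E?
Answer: -90720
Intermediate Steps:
W(O, E) = E + E*O (W(O, E) = E*O + E = E + E*O)
L(G) = -6*(24 + G)*(G + G²) (L(G) = -6*(G + G*G)*(G + 4*(1 + 5)) = -6*(G + G²)*(G + 4*6) = -6*(G + G²)*(G + 24) = -6*(G + G²)*(24 + G) = -6*(24 + G)*(G + G²))
(30*L(-3))*(6 - 2*1) = (30*(-6*(-3)*(24 + (-3)² + 25*(-3))))*(6 - 2*1) = (30*(-6*(-3)*(24 + 9 - 75)))*(6 - 2) = (30*(-6*(-3)*(-42)))*4 = (30*(-756))*4 = -22680*4 = -90720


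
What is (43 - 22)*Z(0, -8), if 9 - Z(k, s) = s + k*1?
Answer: 357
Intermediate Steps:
Z(k, s) = 9 - k - s (Z(k, s) = 9 - (s + k*1) = 9 - (s + k) = 9 - (k + s) = 9 + (-k - s) = 9 - k - s)
(43 - 22)*Z(0, -8) = (43 - 22)*(9 - 1*0 - 1*(-8)) = 21*(9 + 0 + 8) = 21*17 = 357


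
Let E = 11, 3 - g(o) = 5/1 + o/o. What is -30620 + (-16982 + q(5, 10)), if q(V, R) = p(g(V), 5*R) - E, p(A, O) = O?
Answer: -47563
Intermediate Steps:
g(o) = -3 (g(o) = 3 - (5/1 + o/o) = 3 - (5*1 + 1) = 3 - (5 + 1) = 3 - 1*6 = 3 - 6 = -3)
q(V, R) = -11 + 5*R (q(V, R) = 5*R - 1*11 = 5*R - 11 = -11 + 5*R)
-30620 + (-16982 + q(5, 10)) = -30620 + (-16982 + (-11 + 5*10)) = -30620 + (-16982 + (-11 + 50)) = -30620 + (-16982 + 39) = -30620 - 16943 = -47563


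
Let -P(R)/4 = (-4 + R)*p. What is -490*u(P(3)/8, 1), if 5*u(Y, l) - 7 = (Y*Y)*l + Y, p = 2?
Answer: -882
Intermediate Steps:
P(R) = 32 - 8*R (P(R) = -4*(-4 + R)*2 = -4*(-8 + 2*R) = 32 - 8*R)
u(Y, l) = 7/5 + Y/5 + l*Y²/5 (u(Y, l) = 7/5 + ((Y*Y)*l + Y)/5 = 7/5 + (Y²*l + Y)/5 = 7/5 + (l*Y² + Y)/5 = 7/5 + (Y + l*Y²)/5 = 7/5 + (Y/5 + l*Y²/5) = 7/5 + Y/5 + l*Y²/5)
-490*u(P(3)/8, 1) = -490*(7/5 + ((32 - 8*3)/8)/5 + (⅕)*1*((32 - 8*3)/8)²) = -490*(7/5 + ((32 - 24)*(⅛))/5 + (⅕)*1*((32 - 24)*(⅛))²) = -490*(7/5 + (8*(⅛))/5 + (⅕)*1*(8*(⅛))²) = -490*(7/5 + (⅕)*1 + (⅕)*1*1²) = -490*(7/5 + ⅕ + (⅕)*1*1) = -490*(7/5 + ⅕ + ⅕) = -490*9/5 = -882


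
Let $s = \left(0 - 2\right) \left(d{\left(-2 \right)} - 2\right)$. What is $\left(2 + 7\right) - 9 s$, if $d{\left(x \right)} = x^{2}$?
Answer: $45$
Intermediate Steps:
$s = -4$ ($s = \left(0 - 2\right) \left(\left(-2\right)^{2} - 2\right) = - 2 \left(4 - 2\right) = \left(-2\right) 2 = -4$)
$\left(2 + 7\right) - 9 s = \left(2 + 7\right) - -36 = 9 + 36 = 45$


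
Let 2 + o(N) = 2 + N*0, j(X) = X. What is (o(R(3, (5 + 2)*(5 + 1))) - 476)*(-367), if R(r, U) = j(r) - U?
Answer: 174692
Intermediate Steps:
R(r, U) = r - U
o(N) = 0 (o(N) = -2 + (2 + N*0) = -2 + (2 + 0) = -2 + 2 = 0)
(o(R(3, (5 + 2)*(5 + 1))) - 476)*(-367) = (0 - 476)*(-367) = -476*(-367) = 174692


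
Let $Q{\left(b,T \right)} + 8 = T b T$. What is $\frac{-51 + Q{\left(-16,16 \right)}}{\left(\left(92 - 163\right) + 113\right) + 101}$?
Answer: $- \frac{4155}{143} \approx -29.056$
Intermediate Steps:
$Q{\left(b,T \right)} = -8 + b T^{2}$ ($Q{\left(b,T \right)} = -8 + T b T = -8 + b T^{2}$)
$\frac{-51 + Q{\left(-16,16 \right)}}{\left(\left(92 - 163\right) + 113\right) + 101} = \frac{-51 - \left(8 + 16 \cdot 16^{2}\right)}{\left(\left(92 - 163\right) + 113\right) + 101} = \frac{-51 - 4104}{\left(-71 + 113\right) + 101} = \frac{-51 - 4104}{42 + 101} = \frac{-51 - 4104}{143} = \left(-4155\right) \frac{1}{143} = - \frac{4155}{143}$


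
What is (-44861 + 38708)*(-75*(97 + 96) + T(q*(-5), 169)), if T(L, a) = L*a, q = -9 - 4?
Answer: 21473970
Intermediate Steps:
q = -13
(-44861 + 38708)*(-75*(97 + 96) + T(q*(-5), 169)) = (-44861 + 38708)*(-75*(97 + 96) - 13*(-5)*169) = -6153*(-75*193 + 65*169) = -6153*(-14475 + 10985) = -6153*(-3490) = 21473970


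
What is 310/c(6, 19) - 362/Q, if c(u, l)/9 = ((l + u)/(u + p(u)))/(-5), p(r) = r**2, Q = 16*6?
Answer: -14069/48 ≈ -293.10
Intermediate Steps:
Q = 96
c(u, l) = -9*(l + u)/(5*(u + u**2)) (c(u, l) = 9*(((l + u)/(u + u**2))/(-5)) = 9*(((l + u)/(u + u**2))*(-1/5)) = 9*(-(l + u)/(5*(u + u**2))) = -9*(l + u)/(5*(u + u**2)))
310/c(6, 19) - 362/Q = 310/(((9/5)*(-1*19 - 1*6)/(6*(1 + 6)))) - 362/96 = 310/(((9/5)*(1/6)*(-19 - 6)/7)) - 362*1/96 = 310/(((9/5)*(1/6)*(1/7)*(-25))) - 181/48 = 310/(-15/14) - 181/48 = 310*(-14/15) - 181/48 = -868/3 - 181/48 = -14069/48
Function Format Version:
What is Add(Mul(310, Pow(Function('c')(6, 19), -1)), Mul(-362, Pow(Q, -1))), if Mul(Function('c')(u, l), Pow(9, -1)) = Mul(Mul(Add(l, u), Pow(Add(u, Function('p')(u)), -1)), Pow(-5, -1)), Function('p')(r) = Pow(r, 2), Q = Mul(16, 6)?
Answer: Rational(-14069, 48) ≈ -293.10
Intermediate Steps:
Q = 96
Function('c')(u, l) = Mul(Rational(-9, 5), Pow(Add(u, Pow(u, 2)), -1), Add(l, u)) (Function('c')(u, l) = Mul(9, Mul(Mul(Add(l, u), Pow(Add(u, Pow(u, 2)), -1)), Pow(-5, -1))) = Mul(9, Mul(Mul(Pow(Add(u, Pow(u, 2)), -1), Add(l, u)), Rational(-1, 5))) = Mul(9, Mul(Rational(-1, 5), Pow(Add(u, Pow(u, 2)), -1), Add(l, u))) = Mul(Rational(-9, 5), Pow(Add(u, Pow(u, 2)), -1), Add(l, u)))
Add(Mul(310, Pow(Function('c')(6, 19), -1)), Mul(-362, Pow(Q, -1))) = Add(Mul(310, Pow(Mul(Rational(9, 5), Pow(6, -1), Pow(Add(1, 6), -1), Add(Mul(-1, 19), Mul(-1, 6))), -1)), Mul(-362, Pow(96, -1))) = Add(Mul(310, Pow(Mul(Rational(9, 5), Rational(1, 6), Pow(7, -1), Add(-19, -6)), -1)), Mul(-362, Rational(1, 96))) = Add(Mul(310, Pow(Mul(Rational(9, 5), Rational(1, 6), Rational(1, 7), -25), -1)), Rational(-181, 48)) = Add(Mul(310, Pow(Rational(-15, 14), -1)), Rational(-181, 48)) = Add(Mul(310, Rational(-14, 15)), Rational(-181, 48)) = Add(Rational(-868, 3), Rational(-181, 48)) = Rational(-14069, 48)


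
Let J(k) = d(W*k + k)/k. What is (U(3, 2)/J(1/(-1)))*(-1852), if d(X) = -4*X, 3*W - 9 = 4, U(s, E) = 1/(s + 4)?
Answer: 1389/112 ≈ 12.402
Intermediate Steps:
U(s, E) = 1/(4 + s)
W = 13/3 (W = 3 + (⅓)*4 = 3 + 4/3 = 13/3 ≈ 4.3333)
J(k) = -64/3 (J(k) = (-4*(13*k/3 + k))/k = (-64*k/3)/k = -64/3)
(U(3, 2)/J(1/(-1)))*(-1852) = (1/((4 + 3)*(-64/3)))*(-1852) = (-3/64/7)*(-1852) = ((⅐)*(-3/64))*(-1852) = -3/448*(-1852) = 1389/112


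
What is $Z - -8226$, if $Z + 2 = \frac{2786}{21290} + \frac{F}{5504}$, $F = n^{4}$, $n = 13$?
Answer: $\frac{482156516837}{58590080} \approx 8229.3$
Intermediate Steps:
$F = 28561$ ($F = 13^{4} = 28561$)
$Z = \frac{194518757}{58590080}$ ($Z = -2 + \left(\frac{2786}{21290} + \frac{28561}{5504}\right) = -2 + \left(2786 \cdot \frac{1}{21290} + 28561 \cdot \frac{1}{5504}\right) = -2 + \left(\frac{1393}{10645} + \frac{28561}{5504}\right) = -2 + \frac{311698917}{58590080} = \frac{194518757}{58590080} \approx 3.32$)
$Z - -8226 = \frac{194518757}{58590080} - -8226 = \frac{194518757}{58590080} + 8226 = \frac{482156516837}{58590080}$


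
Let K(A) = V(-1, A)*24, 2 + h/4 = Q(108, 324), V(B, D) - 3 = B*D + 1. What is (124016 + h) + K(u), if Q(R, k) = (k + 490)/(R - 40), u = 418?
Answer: 1940038/17 ≈ 1.1412e+5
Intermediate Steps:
Q(R, k) = (490 + k)/(-40 + R)
V(B, D) = 4 + B*D (V(B, D) = 3 + (B*D + 1) = 3 + (1 + B*D) = 4 + B*D)
h = 678/17 (h = -8 + 4*((490 + 324)/(-40 + 108)) = -8 + 4*(814/68) = -8 + 4*((1/68)*814) = -8 + 4*(407/34) = -8 + 814/17 = 678/17 ≈ 39.882)
K(A) = 96 - 24*A (K(A) = (4 - A)*24 = 96 - 24*A)
(124016 + h) + K(u) = (124016 + 678/17) + (96 - 24*418) = 2108950/17 + (96 - 10032) = 2108950/17 - 9936 = 1940038/17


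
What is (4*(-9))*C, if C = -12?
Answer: 432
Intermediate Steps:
(4*(-9))*C = (4*(-9))*(-12) = -36*(-12) = 432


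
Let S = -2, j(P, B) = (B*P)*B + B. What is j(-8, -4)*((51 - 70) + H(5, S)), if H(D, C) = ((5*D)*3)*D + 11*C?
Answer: -44088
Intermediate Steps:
j(P, B) = B + P*B² (j(P, B) = P*B² + B = B + P*B²)
H(D, C) = 11*C + 15*D² (H(D, C) = (15*D)*D + 11*C = 15*D² + 11*C = 11*C + 15*D²)
j(-8, -4)*((51 - 70) + H(5, S)) = (-4*(1 - 4*(-8)))*((51 - 70) + (11*(-2) + 15*5²)) = (-4*(1 + 32))*(-19 + (-22 + 15*25)) = (-4*33)*(-19 + (-22 + 375)) = -132*(-19 + 353) = -132*334 = -44088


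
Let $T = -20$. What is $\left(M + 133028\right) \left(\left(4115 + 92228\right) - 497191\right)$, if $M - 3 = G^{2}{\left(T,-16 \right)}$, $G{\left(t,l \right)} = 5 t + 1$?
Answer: $-57253921536$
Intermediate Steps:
$G{\left(t,l \right)} = 1 + 5 t$
$M = 9804$ ($M = 3 + \left(1 + 5 \left(-20\right)\right)^{2} = 3 + \left(1 - 100\right)^{2} = 3 + \left(-99\right)^{2} = 3 + 9801 = 9804$)
$\left(M + 133028\right) \left(\left(4115 + 92228\right) - 497191\right) = \left(9804 + 133028\right) \left(\left(4115 + 92228\right) - 497191\right) = 142832 \left(96343 - 497191\right) = 142832 \left(-400848\right) = -57253921536$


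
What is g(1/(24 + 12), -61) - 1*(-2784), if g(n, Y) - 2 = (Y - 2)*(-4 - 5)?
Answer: 3353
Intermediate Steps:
g(n, Y) = 20 - 9*Y (g(n, Y) = 2 + (Y - 2)*(-4 - 5) = 2 + (-2 + Y)*(-9) = 2 + (18 - 9*Y) = 20 - 9*Y)
g(1/(24 + 12), -61) - 1*(-2784) = (20 - 9*(-61)) - 1*(-2784) = (20 + 549) + 2784 = 569 + 2784 = 3353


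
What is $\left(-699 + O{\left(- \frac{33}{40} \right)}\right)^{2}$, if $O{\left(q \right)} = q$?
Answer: $\frac{783608049}{1600} \approx 4.8976 \cdot 10^{5}$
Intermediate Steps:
$\left(-699 + O{\left(- \frac{33}{40} \right)}\right)^{2} = \left(-699 - \frac{33}{40}\right)^{2} = \left(- \frac{27993}{40}\right)^{2} = \frac{783608049}{1600}$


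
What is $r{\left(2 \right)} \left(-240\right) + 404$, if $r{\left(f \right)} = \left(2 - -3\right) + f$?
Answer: $-1276$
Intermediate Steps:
$r{\left(f \right)} = 5 + f$ ($r{\left(f \right)} = \left(2 + 3\right) + f = 5 + f$)
$r{\left(2 \right)} \left(-240\right) + 404 = \left(5 + 2\right) \left(-240\right) + 404 = 7 \left(-240\right) + 404 = -1680 + 404 = -1276$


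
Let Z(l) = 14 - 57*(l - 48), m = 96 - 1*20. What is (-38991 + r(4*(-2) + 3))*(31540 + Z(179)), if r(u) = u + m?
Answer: -937466040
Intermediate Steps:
m = 76 (m = 96 - 20 = 76)
Z(l) = 2750 - 57*l (Z(l) = 14 - 57*(-48 + l) = 14 + (2736 - 57*l) = 2750 - 57*l)
r(u) = 76 + u (r(u) = u + 76 = 76 + u)
(-38991 + r(4*(-2) + 3))*(31540 + Z(179)) = (-38991 + (76 + (4*(-2) + 3)))*(31540 + (2750 - 57*179)) = (-38991 + (76 + (-8 + 3)))*(31540 + (2750 - 10203)) = (-38991 + (76 - 5))*(31540 - 7453) = (-38991 + 71)*24087 = -38920*24087 = -937466040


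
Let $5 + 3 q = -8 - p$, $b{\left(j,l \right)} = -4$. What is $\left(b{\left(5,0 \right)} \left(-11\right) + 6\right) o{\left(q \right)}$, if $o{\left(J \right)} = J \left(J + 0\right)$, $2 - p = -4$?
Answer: $\frac{18050}{9} \approx 2005.6$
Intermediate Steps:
$p = 6$ ($p = 2 - -4 = 2 + 4 = 6$)
$q = - \frac{19}{3}$ ($q = - \frac{5}{3} + \frac{-8 - 6}{3} = - \frac{5}{3} + \frac{1}{3} \left(-14\right) = - \frac{5}{3} - \frac{14}{3} = - \frac{19}{3} \approx -6.3333$)
$o{\left(J \right)} = J^{2}$ ($o{\left(J \right)} = J J = J^{2}$)
$\left(b{\left(5,0 \right)} \left(-11\right) + 6\right) o{\left(q \right)} = \left(\left(-4\right) \left(-11\right) + 6\right) \left(- \frac{19}{3}\right)^{2} = \left(44 + 6\right) \frac{361}{9} = 50 \cdot \frac{361}{9} = \frac{18050}{9}$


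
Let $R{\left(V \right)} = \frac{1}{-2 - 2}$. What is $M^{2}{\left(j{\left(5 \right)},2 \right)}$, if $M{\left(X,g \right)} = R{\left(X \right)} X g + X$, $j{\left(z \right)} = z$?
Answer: $\frac{25}{4} \approx 6.25$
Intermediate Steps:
$R{\left(V \right)} = - \frac{1}{4}$ ($R{\left(V \right)} = \frac{1}{-4} = - \frac{1}{4}$)
$M{\left(X,g \right)} = X - \frac{X g}{4}$ ($M{\left(X,g \right)} = - \frac{X}{4} g + X = - \frac{X g}{4} + X = X - \frac{X g}{4}$)
$M^{2}{\left(j{\left(5 \right)},2 \right)} = \left(\frac{1}{4} \cdot 5 \left(4 - 2\right)\right)^{2} = \left(\frac{1}{4} \cdot 5 \cdot 2\right)^{2} = \left(\frac{5}{2}\right)^{2} = \frac{25}{4}$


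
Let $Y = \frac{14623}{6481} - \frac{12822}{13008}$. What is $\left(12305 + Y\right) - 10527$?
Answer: $\frac{25000189391}{14050808} \approx 1779.3$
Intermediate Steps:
$Y = \frac{17852767}{14050808}$ ($Y = 14623 \cdot \frac{1}{6481} - \frac{2137}{2168} = \frac{14623}{6481} - \frac{2137}{2168} = \frac{17852767}{14050808} \approx 1.2706$)
$\left(12305 + Y\right) - 10527 = \left(12305 + \frac{17852767}{14050808}\right) - 10527 = \frac{172913045207}{14050808} - 10527 = \frac{25000189391}{14050808}$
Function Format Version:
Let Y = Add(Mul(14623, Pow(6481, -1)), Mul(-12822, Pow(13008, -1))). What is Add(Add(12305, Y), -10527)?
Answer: Rational(25000189391, 14050808) ≈ 1779.3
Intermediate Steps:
Y = Rational(17852767, 14050808) (Y = Add(Mul(14623, Rational(1, 6481)), Mul(-12822, Rational(1, 13008))) = Add(Rational(14623, 6481), Rational(-2137, 2168)) = Rational(17852767, 14050808) ≈ 1.2706)
Add(Add(12305, Y), -10527) = Add(Add(12305, Rational(17852767, 14050808)), -10527) = Add(Rational(172913045207, 14050808), -10527) = Rational(25000189391, 14050808)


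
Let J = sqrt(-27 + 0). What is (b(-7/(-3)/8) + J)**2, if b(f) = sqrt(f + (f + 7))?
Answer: -233/12 + 3*I*sqrt(91) ≈ -19.417 + 28.618*I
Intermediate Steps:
b(f) = sqrt(7 + 2*f) (b(f) = sqrt(f + (7 + f)) = sqrt(7 + 2*f))
J = 3*I*sqrt(3) (J = sqrt(-27) = 3*I*sqrt(3) ≈ 5.1962*I)
(b(-7/(-3)/8) + J)**2 = (sqrt(7 + 2*(-7/(-3)/8)) + 3*I*sqrt(3))**2 = (sqrt(7 + 2*(-7*(-1/3)*(1/8))) + 3*I*sqrt(3))**2 = (sqrt(7 + 2*((7/3)*(1/8))) + 3*I*sqrt(3))**2 = (sqrt(7 + 2*(7/24)) + 3*I*sqrt(3))**2 = (sqrt(7 + 7/12) + 3*I*sqrt(3))**2 = (sqrt(91/12) + 3*I*sqrt(3))**2 = (sqrt(273)/6 + 3*I*sqrt(3))**2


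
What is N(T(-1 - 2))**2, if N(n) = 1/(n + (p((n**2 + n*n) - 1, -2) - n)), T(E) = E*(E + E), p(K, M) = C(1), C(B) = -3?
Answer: 1/9 ≈ 0.11111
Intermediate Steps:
p(K, M) = -3
T(E) = 2*E**2 (T(E) = E*(2*E) = 2*E**2)
N(n) = -1/3 (N(n) = 1/(n + (-3 - n)) = 1/(-3) = -1/3)
N(T(-1 - 2))**2 = (-1/3)**2 = 1/9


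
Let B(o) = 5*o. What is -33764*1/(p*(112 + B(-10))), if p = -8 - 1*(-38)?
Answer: -8441/465 ≈ -18.153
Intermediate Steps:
p = 30 (p = -8 + 38 = 30)
-33764*1/(p*(112 + B(-10))) = -33764*1/(30*(112 + 5*(-10))) = -33764*1/(30*(112 - 50)) = -33764/(62*30) = -33764/1860 = -33764*1/1860 = -8441/465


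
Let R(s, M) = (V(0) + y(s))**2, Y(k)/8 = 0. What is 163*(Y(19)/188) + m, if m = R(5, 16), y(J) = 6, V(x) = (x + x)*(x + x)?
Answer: 36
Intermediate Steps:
V(x) = 4*x**2 (V(x) = (2*x)*(2*x) = 4*x**2)
Y(k) = 0 (Y(k) = 8*0 = 0)
R(s, M) = 36 (R(s, M) = (4*0**2 + 6)**2 = (4*0 + 6)**2 = (0 + 6)**2 = 6**2 = 36)
m = 36
163*(Y(19)/188) + m = 163*(0/188) + 36 = 163*(0*(1/188)) + 36 = 163*0 + 36 = 0 + 36 = 36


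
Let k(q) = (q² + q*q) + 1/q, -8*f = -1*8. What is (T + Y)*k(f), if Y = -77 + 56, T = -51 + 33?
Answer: -117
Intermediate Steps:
f = 1 (f = -(-1)*8/8 = -⅛*(-8) = 1)
T = -18
Y = -21
k(q) = 1/q + 2*q² (k(q) = (q² + q²) + 1/q = 2*q² + 1/q = 1/q + 2*q²)
(T + Y)*k(f) = (-18 - 21)*((1 + 2*1³)/1) = -39*(1 + 2*1) = -39*(1 + 2) = -39*3 = -117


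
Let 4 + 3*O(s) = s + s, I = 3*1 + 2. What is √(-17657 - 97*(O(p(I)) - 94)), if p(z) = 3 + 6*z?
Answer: I*√94893/3 ≈ 102.68*I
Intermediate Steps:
I = 5 (I = 3 + 2 = 5)
O(s) = -4/3 + 2*s/3 (O(s) = -4/3 + (s + s)/3 = -4/3 + (2*s)/3 = -4/3 + 2*s/3)
√(-17657 - 97*(O(p(I)) - 94)) = √(-17657 - 97*((-4/3 + 2*(3 + 6*5)/3) - 94)) = √(-17657 - 97*((-4/3 + 2*(3 + 30)/3) - 94)) = √(-17657 - 97*((-4/3 + (⅔)*33) - 94)) = √(-17657 - 97*((-4/3 + 22) - 94)) = √(-17657 - 97*(62/3 - 94)) = √(-17657 - 97*(-220/3)) = √(-17657 + 21340/3) = √(-31631/3) = I*√94893/3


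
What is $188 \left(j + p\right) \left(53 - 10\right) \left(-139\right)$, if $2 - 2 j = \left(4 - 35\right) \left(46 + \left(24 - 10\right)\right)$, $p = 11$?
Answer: $-1058502792$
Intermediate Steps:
$j = 931$ ($j = 1 - \frac{\left(4 - 35\right) \left(46 + \left(24 - 10\right)\right)}{2} = 1 - \frac{\left(-31\right) \left(46 + \left(24 - 10\right)\right)}{2} = 1 - \frac{\left(-31\right) \left(46 + 14\right)}{2} = 1 - \frac{\left(-31\right) 60}{2} = 1 - -930 = 1 + 930 = 931$)
$188 \left(j + p\right) \left(53 - 10\right) \left(-139\right) = 188 \left(931 + 11\right) \left(53 - 10\right) \left(-139\right) = 188 \cdot 942 \cdot 43 \left(-139\right) = 188 \cdot 40506 \left(-139\right) = 7615128 \left(-139\right) = -1058502792$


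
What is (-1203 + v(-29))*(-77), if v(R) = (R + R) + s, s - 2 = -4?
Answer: 97251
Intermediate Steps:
s = -2 (s = 2 - 4 = -2)
v(R) = -2 + 2*R (v(R) = (R + R) - 2 = 2*R - 2 = -2 + 2*R)
(-1203 + v(-29))*(-77) = (-1203 + (-2 + 2*(-29)))*(-77) = (-1203 + (-2 - 58))*(-77) = (-1203 - 60)*(-77) = -1263*(-77) = 97251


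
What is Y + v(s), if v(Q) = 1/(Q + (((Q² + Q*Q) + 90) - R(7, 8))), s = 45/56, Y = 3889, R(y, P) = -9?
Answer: 616474181/158517 ≈ 3889.0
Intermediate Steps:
s = 45/56 (s = 45*(1/56) = 45/56 ≈ 0.80357)
v(Q) = 1/(99 + Q + 2*Q²) (v(Q) = 1/(Q + (((Q² + Q*Q) + 90) - 1*(-9))) = 1/(Q + (((Q² + Q²) + 90) + 9)) = 1/(Q + ((2*Q² + 90) + 9)) = 1/(Q + ((90 + 2*Q²) + 9)) = 1/(Q + (99 + 2*Q²)) = 1/(99 + Q + 2*Q²))
Y + v(s) = 3889 + 1/(99 + 45/56 + 2*(45/56)²) = 3889 + 1/(99 + 45/56 + 2*(2025/3136)) = 3889 + 1/(99 + 45/56 + 2025/1568) = 3889 + 1/(158517/1568) = 3889 + 1568/158517 = 616474181/158517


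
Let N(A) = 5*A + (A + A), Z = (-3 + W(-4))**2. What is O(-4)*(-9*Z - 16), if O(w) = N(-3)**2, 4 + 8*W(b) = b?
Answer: -70560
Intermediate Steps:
W(b) = -1/2 + b/8
Z = 16 (Z = (-3 + (-1/2 + (1/8)*(-4)))**2 = (-3 + (-1/2 - 1/2))**2 = (-3 - 1)**2 = (-4)**2 = 16)
N(A) = 7*A (N(A) = 5*A + 2*A = 7*A)
O(w) = 441 (O(w) = (7*(-3))**2 = (-21)**2 = 441)
O(-4)*(-9*Z - 16) = 441*(-9*16 - 16) = 441*(-144 - 16) = 441*(-160) = -70560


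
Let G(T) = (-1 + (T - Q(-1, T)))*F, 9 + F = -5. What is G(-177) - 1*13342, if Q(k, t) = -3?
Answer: -10892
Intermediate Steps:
F = -14 (F = -9 - 5 = -14)
G(T) = -28 - 14*T (G(T) = (-1 + (T - 1*(-3)))*(-14) = (-1 + (T + 3))*(-14) = (-1 + (3 + T))*(-14) = (2 + T)*(-14) = -28 - 14*T)
G(-177) - 1*13342 = (-28 - 14*(-177)) - 1*13342 = (-28 + 2478) - 13342 = 2450 - 13342 = -10892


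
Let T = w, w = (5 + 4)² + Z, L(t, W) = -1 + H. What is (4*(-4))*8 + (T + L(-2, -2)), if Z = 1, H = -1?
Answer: -48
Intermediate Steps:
L(t, W) = -2 (L(t, W) = -1 - 1 = -2)
w = 82 (w = (5 + 4)² + 1 = 9² + 1 = 81 + 1 = 82)
T = 82
(4*(-4))*8 + (T + L(-2, -2)) = (4*(-4))*8 + (82 - 2) = -16*8 + 80 = -128 + 80 = -48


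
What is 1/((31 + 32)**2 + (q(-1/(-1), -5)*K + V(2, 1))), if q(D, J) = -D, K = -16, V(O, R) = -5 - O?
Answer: 1/3978 ≈ 0.00025138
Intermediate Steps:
1/((31 + 32)**2 + (q(-1/(-1), -5)*K + V(2, 1))) = 1/((31 + 32)**2 + (-(-1)/(-1)*(-16) + (-5 - 1*2))) = 1/(63**2 + (-(-1)*(-1)*(-16) + (-5 - 2))) = 1/(3969 + (-1*1*(-16) - 7)) = 1/(3969 + (-1*(-16) - 7)) = 1/(3969 + (16 - 7)) = 1/(3969 + 9) = 1/3978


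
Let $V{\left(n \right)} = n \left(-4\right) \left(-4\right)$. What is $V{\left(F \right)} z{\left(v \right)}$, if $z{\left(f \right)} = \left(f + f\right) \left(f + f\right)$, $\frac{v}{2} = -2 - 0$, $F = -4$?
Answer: $-4096$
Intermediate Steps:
$v = -4$ ($v = 2 \left(-2 - 0\right) = 2 \left(-2 + 0\right) = 2 \left(-2\right) = -4$)
$z{\left(f \right)} = 4 f^{2}$ ($z{\left(f \right)} = 2 f 2 f = 4 f^{2}$)
$V{\left(n \right)} = 16 n$ ($V{\left(n \right)} = - 4 n \left(-4\right) = 16 n$)
$V{\left(F \right)} z{\left(v \right)} = 16 \left(-4\right) 4 \left(-4\right)^{2} = - 64 \cdot 4 \cdot 16 = \left(-64\right) 64 = -4096$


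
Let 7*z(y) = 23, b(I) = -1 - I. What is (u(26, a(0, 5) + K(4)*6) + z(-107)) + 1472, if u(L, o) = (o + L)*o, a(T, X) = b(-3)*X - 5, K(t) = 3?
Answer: 18216/7 ≈ 2602.3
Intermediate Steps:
z(y) = 23/7 (z(y) = (⅐)*23 = 23/7)
a(T, X) = -5 + 2*X (a(T, X) = (-1 - 1*(-3))*X - 5 = (-1 + 3)*X - 5 = 2*X - 5 = -5 + 2*X)
u(L, o) = o*(L + o) (u(L, o) = (L + o)*o = o*(L + o))
(u(26, a(0, 5) + K(4)*6) + z(-107)) + 1472 = (((-5 + 2*5) + 3*6)*(26 + ((-5 + 2*5) + 3*6)) + 23/7) + 1472 = (((-5 + 10) + 18)*(26 + ((-5 + 10) + 18)) + 23/7) + 1472 = ((5 + 18)*(26 + (5 + 18)) + 23/7) + 1472 = (23*(26 + 23) + 23/7) + 1472 = (23*49 + 23/7) + 1472 = (1127 + 23/7) + 1472 = 7912/7 + 1472 = 18216/7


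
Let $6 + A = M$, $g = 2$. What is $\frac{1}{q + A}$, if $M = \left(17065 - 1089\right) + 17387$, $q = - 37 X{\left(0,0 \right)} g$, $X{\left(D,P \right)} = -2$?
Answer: $\frac{1}{33505} \approx 2.9846 \cdot 10^{-5}$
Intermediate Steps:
$q = 148$ ($q = \left(-37\right) \left(-2\right) 2 = 74 \cdot 2 = 148$)
$M = 33363$ ($M = 15976 + 17387 = 33363$)
$A = 33357$ ($A = -6 + 33363 = 33357$)
$\frac{1}{q + A} = \frac{1}{148 + 33357} = \frac{1}{33505}$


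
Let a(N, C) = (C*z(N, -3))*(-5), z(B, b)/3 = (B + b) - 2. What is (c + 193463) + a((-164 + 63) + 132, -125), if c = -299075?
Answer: -56862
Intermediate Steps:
z(B, b) = -6 + 3*B + 3*b (z(B, b) = 3*((B + b) - 2) = 3*(-2 + B + b) = -6 + 3*B + 3*b)
a(N, C) = -5*C*(-15 + 3*N) (a(N, C) = (C*(-6 + 3*N + 3*(-3)))*(-5) = (C*(-6 + 3*N - 9))*(-5) = (C*(-15 + 3*N))*(-5) = -5*C*(-15 + 3*N))
(c + 193463) + a((-164 + 63) + 132, -125) = (-299075 + 193463) + 15*(-125)*(5 - ((-164 + 63) + 132)) = -105612 + 15*(-125)*(5 - (-101 + 132)) = -105612 + 15*(-125)*(5 - 1*31) = -105612 + 15*(-125)*(5 - 31) = -105612 + 15*(-125)*(-26) = -105612 + 48750 = -56862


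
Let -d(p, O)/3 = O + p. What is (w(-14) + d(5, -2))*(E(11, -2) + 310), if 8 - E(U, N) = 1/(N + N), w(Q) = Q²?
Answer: 238051/4 ≈ 59513.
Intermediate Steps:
d(p, O) = -3*O - 3*p (d(p, O) = -3*(O + p) = -3*O - 3*p)
E(U, N) = 8 - 1/(2*N) (E(U, N) = 8 - 1/(N + N) = 8 - 1/(2*N))
(w(-14) + d(5, -2))*(E(11, -2) + 310) = ((-14)² + (-3*(-2) - 3*5))*((8 - ½/(-2)) + 310) = (196 + (6 - 15))*((8 - ½*(-½)) + 310) = (196 - 9)*((8 + ¼) + 310) = 187*(33/4 + 310) = 187*(1273/4) = 238051/4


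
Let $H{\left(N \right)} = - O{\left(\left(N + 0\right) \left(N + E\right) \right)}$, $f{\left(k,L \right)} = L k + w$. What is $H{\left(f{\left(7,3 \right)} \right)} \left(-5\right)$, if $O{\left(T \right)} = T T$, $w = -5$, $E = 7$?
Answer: $677120$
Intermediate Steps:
$f{\left(k,L \right)} = -5 + L k$ ($f{\left(k,L \right)} = L k - 5 = -5 + L k$)
$O{\left(T \right)} = T^{2}$
$H{\left(N \right)} = - N^{2} \left(7 + N\right)^{2}$ ($H{\left(N \right)} = - \left(\left(N + 0\right) \left(N + 7\right)\right)^{2} = - \left(N \left(7 + N\right)\right)^{2} = - N^{2} \left(7 + N\right)^{2}$)
$H{\left(f{\left(7,3 \right)} \right)} \left(-5\right) = - \left(-5 + 3 \cdot 7\right)^{2} \left(7 + \left(-5 + 3 \cdot 7\right)\right)^{2} \left(-5\right) = - \left(-5 + 21\right)^{2} \left(7 + \left(-5 + 21\right)\right)^{2} \left(-5\right) = - 16^{2} \left(7 + 16\right)^{2} \left(-5\right) = \left(-1\right) 256 \cdot 23^{2} \left(-5\right) = \left(-1\right) 256 \cdot 529 \left(-5\right) = \left(-135424\right) \left(-5\right) = 677120$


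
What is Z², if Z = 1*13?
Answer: 169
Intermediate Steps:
Z = 13
Z² = 13² = 169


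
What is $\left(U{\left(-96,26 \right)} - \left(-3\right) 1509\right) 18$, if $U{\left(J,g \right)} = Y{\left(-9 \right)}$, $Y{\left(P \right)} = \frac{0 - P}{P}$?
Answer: $81468$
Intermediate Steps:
$Y{\left(P \right)} = -1$ ($Y{\left(P \right)} = \frac{\left(-1\right) P}{P} = -1$)
$U{\left(J,g \right)} = -1$
$\left(U{\left(-96,26 \right)} - \left(-3\right) 1509\right) 18 = \left(-1 - \left(-3\right) 1509\right) 18 = \left(-1 - -4527\right) 18 = \left(-1 + 4527\right) 18 = 4526 \cdot 18 = 81468$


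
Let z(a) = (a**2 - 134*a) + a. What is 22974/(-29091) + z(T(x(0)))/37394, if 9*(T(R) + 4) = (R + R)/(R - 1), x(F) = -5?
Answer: -102534638377/132171205761 ≈ -0.77577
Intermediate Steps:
T(R) = -4 + 2*R/(9*(-1 + R)) (T(R) = -4 + ((R + R)/(R - 1))/9 = -4 + ((2*R)/(-1 + R))/9 = -4 + (2*R/(-1 + R))/9 = -4 + 2*R/(9*(-1 + R)))
z(a) = a**2 - 133*a
22974/(-29091) + z(T(x(0)))/37394 = 22974/(-29091) + ((2*(18 - 17*(-5))/(9*(-1 - 5)))*(-133 + 2*(18 - 17*(-5))/(9*(-1 - 5))))/37394 = 22974*(-1/29091) + (((2/9)*(18 + 85)/(-6))*(-133 + (2/9)*(18 + 85)/(-6)))*(1/37394) = -7658/9697 + (((2/9)*(-1/6)*103)*(-133 + (2/9)*(-1/6)*103))*(1/37394) = -7658/9697 - 103*(-133 - 103/27)/27*(1/37394) = -7658/9697 - 103/27*(-3694/27)*(1/37394) = -7658/9697 + (380482/729)*(1/37394) = -7658/9697 + 190241/13630113 = -102534638377/132171205761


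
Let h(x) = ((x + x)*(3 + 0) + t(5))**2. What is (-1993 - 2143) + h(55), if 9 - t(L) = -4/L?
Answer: 2783201/25 ≈ 1.1133e+5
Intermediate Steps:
t(L) = 9 + 4/L (t(L) = 9 - (-4)/L = 9 + 4/L)
h(x) = (49/5 + 6*x)**2 (h(x) = ((x + x)*(3 + 0) + (9 + 4/5))**2 = ((2*x)*3 + (9 + 4*(1/5)))**2 = (6*x + (9 + 4/5))**2 = (6*x + 49/5)**2 = (49/5 + 6*x)**2)
(-1993 - 2143) + h(55) = (-1993 - 2143) + (49 + 30*55)**2/25 = -4136 + (49 + 1650)**2/25 = -4136 + (1/25)*1699**2 = -4136 + (1/25)*2886601 = -4136 + 2886601/25 = 2783201/25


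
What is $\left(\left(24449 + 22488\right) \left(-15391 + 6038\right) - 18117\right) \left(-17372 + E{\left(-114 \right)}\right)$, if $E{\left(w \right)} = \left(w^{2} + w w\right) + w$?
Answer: $-3734303082268$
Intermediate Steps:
$E{\left(w \right)} = w + 2 w^{2}$ ($E{\left(w \right)} = \left(w^{2} + w^{2}\right) + w = 2 w^{2} + w = w + 2 w^{2}$)
$\left(\left(24449 + 22488\right) \left(-15391 + 6038\right) - 18117\right) \left(-17372 + E{\left(-114 \right)}\right) = \left(\left(24449 + 22488\right) \left(-15391 + 6038\right) - 18117\right) \left(-17372 - 114 \left(1 + 2 \left(-114\right)\right)\right) = \left(46937 \left(-9353\right) - 18117\right) \left(-17372 - 114 \left(1 - 228\right)\right) = \left(-439001761 - 18117\right) \left(-17372 - -25878\right) = - 439019878 \left(-17372 + 25878\right) = \left(-439019878\right) 8506 = -3734303082268$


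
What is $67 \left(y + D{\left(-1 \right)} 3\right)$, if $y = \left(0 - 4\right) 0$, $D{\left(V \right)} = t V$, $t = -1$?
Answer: $201$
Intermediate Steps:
$D{\left(V \right)} = - V$
$y = 0$ ($y = \left(-4\right) 0 = 0$)
$67 \left(y + D{\left(-1 \right)} 3\right) = 67 \left(0 + \left(-1\right) \left(-1\right) 3\right) = 67 \left(0 + 1 \cdot 3\right) = 67 \left(0 + 3\right) = 67 \cdot 3 = 201$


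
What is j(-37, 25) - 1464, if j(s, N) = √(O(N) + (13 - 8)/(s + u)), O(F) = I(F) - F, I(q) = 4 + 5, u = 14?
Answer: -1464 + I*√8579/23 ≈ -1464.0 + 4.0271*I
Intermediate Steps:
I(q) = 9
O(F) = 9 - F
j(s, N) = √(9 - N + 5/(14 + s)) (j(s, N) = √((9 - N) + (13 - 8)/(s + 14)) = √((9 - N) + 5/(14 + s)) = √(9 - N + 5/(14 + s)))
j(-37, 25) - 1464 = √((5 - (-9 + 25)*(14 - 37))/(14 - 37)) - 1464 = √((5 - 1*16*(-23))/(-23)) - 1464 = √(-(5 + 368)/23) - 1464 = √(-1/23*373) - 1464 = √(-373/23) - 1464 = I*√8579/23 - 1464 = -1464 + I*√8579/23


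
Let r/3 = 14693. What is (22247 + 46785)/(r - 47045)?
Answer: -34516/1483 ≈ -23.274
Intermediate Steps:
r = 44079 (r = 3*14693 = 44079)
(22247 + 46785)/(r - 47045) = (22247 + 46785)/(44079 - 47045) = 69032/(-2966) = 69032*(-1/2966) = -34516/1483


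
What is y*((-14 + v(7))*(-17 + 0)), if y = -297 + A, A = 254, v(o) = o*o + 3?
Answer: 27778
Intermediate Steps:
v(o) = 3 + o² (v(o) = o² + 3 = 3 + o²)
y = -43 (y = -297 + 254 = -43)
y*((-14 + v(7))*(-17 + 0)) = -43*(-14 + (3 + 7²))*(-17 + 0) = -43*(-14 + (3 + 49))*(-17) = -43*(-14 + 52)*(-17) = -1634*(-17) = -43*(-646) = 27778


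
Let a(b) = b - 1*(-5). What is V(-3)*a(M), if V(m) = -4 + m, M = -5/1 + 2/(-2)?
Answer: 7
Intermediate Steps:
M = -6 (M = -5*1 + 2*(-1/2) = -5 - 1 = -6)
a(b) = 5 + b (a(b) = b + 5 = 5 + b)
V(-3)*a(M) = (-4 - 3)*(5 - 6) = -7*(-1) = 7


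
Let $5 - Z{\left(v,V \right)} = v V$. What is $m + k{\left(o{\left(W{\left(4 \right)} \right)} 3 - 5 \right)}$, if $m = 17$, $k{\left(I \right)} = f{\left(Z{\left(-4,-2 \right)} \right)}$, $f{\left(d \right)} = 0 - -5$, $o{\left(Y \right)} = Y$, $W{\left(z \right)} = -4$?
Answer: $22$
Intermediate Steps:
$Z{\left(v,V \right)} = 5 - V v$ ($Z{\left(v,V \right)} = 5 - v V = 5 - V v$)
$f{\left(d \right)} = 5$ ($f{\left(d \right)} = 0 + 5 = 5$)
$k{\left(I \right)} = 5$
$m + k{\left(o{\left(W{\left(4 \right)} \right)} 3 - 5 \right)} = 17 + 5 = 22$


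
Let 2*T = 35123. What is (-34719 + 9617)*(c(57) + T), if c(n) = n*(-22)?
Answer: -409350865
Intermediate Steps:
c(n) = -22*n
T = 35123/2 (T = (½)*35123 = 35123/2 ≈ 17562.)
(-34719 + 9617)*(c(57) + T) = (-34719 + 9617)*(-22*57 + 35123/2) = -25102*(-1254 + 35123/2) = -25102*32615/2 = -409350865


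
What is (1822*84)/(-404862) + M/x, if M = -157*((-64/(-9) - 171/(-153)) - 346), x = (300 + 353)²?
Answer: -1116675048485/4402238414229 ≈ -0.25366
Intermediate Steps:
x = 426409 (x = 653² = 426409)
M = 8113603/153 (M = -157*((-64*(-⅑) - 171*(-1/153)) - 346) = -157*((64/9 + 19/17) - 346) = -157*(1259/153 - 346) = -157*(-51679/153) = 8113603/153 ≈ 53030.)
(1822*84)/(-404862) + M/x = (1822*84)/(-404862) + (8113603/153)/426409 = 153048*(-1/404862) + (8113603/153)*(1/426409) = -25508/67477 + 8113603/65240577 = -1116675048485/4402238414229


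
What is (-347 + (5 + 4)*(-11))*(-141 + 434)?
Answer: -130678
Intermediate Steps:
(-347 + (5 + 4)*(-11))*(-141 + 434) = (-347 + 9*(-11))*293 = (-347 - 99)*293 = -446*293 = -130678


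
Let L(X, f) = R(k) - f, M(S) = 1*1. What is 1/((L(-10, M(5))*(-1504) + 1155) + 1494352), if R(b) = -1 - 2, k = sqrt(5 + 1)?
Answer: 1/1501523 ≈ 6.6599e-7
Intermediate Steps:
k = sqrt(6) ≈ 2.4495
R(b) = -3
M(S) = 1
L(X, f) = -3 - f
1/((L(-10, M(5))*(-1504) + 1155) + 1494352) = 1/(((-3 - 1*1)*(-1504) + 1155) + 1494352) = 1/(((-3 - 1)*(-1504) + 1155) + 1494352) = 1/((-4*(-1504) + 1155) + 1494352) = 1/((6016 + 1155) + 1494352) = 1/(7171 + 1494352) = 1/1501523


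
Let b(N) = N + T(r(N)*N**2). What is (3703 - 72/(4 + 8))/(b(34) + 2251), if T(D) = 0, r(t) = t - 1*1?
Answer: 3697/2285 ≈ 1.6179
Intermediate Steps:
r(t) = -1 + t (r(t) = t - 1 = -1 + t)
b(N) = N (b(N) = N + 0 = N)
(3703 - 72/(4 + 8))/(b(34) + 2251) = (3703 - 72/(4 + 8))/(34 + 2251) = (3703 - 72/12)/2285 = (3703 + (1/12)*(-72))*(1/2285) = (3703 - 6)*(1/2285) = 3697*(1/2285) = 3697/2285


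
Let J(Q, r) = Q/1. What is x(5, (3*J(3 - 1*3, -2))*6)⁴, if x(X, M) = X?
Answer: 625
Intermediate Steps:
J(Q, r) = Q (J(Q, r) = Q*1 = Q)
x(5, (3*J(3 - 1*3, -2))*6)⁴ = 5⁴ = 625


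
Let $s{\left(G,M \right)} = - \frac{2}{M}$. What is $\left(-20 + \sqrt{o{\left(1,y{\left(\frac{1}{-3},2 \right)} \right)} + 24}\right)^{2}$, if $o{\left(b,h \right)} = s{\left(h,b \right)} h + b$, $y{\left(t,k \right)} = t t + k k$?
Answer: $\frac{\left(60 - \sqrt{151}\right)^{2}}{9} \approx 252.94$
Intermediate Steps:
$y{\left(t,k \right)} = k^{2} + t^{2}$ ($y{\left(t,k \right)} = t^{2} + k^{2} = k^{2} + t^{2}$)
$o{\left(b,h \right)} = b - \frac{2 h}{b}$ ($o{\left(b,h \right)} = - \frac{2}{b} h + b = - \frac{2 h}{b} + b = b - \frac{2 h}{b}$)
$\left(-20 + \sqrt{o{\left(1,y{\left(\frac{1}{-3},2 \right)} \right)} + 24}\right)^{2} = \left(-20 + \sqrt{\left(1 - \frac{2 \left(2^{2} + \left(\frac{1}{-3}\right)^{2}\right)}{1}\right) + 24}\right)^{2} = \left(-20 + \sqrt{\left(1 - 2 \left(4 + \left(- \frac{1}{3}\right)^{2}\right) 1\right) + 24}\right)^{2} = \left(-20 + \sqrt{\left(1 - 2 \left(4 + \frac{1}{9}\right) 1\right) + 24}\right)^{2} = \left(-20 + \sqrt{\left(1 - \frac{74}{9} \cdot 1\right) + 24}\right)^{2} = \left(-20 + \sqrt{\left(1 - \frac{74}{9}\right) + 24}\right)^{2} = \left(-20 + \sqrt{- \frac{65}{9} + 24}\right)^{2} = \left(-20 + \sqrt{\frac{151}{9}}\right)^{2} = \left(-20 + \frac{\sqrt{151}}{3}\right)^{2}$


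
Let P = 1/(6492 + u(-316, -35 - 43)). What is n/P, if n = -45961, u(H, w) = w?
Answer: -294793854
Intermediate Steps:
P = 1/6414 (P = 1/(6492 + (-35 - 43)) = 1/(6492 - 78) = 1/6414 ≈ 0.00015591)
n/P = -45961/1/6414 = -45961*6414 = -294793854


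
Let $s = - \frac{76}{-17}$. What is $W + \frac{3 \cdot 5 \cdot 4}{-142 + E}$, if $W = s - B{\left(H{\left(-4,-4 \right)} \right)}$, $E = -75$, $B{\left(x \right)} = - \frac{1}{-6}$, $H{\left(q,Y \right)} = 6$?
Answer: $\frac{89143}{22134} \approx 4.0274$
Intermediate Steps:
$B{\left(x \right)} = \frac{1}{6}$ ($B{\left(x \right)} = \left(-1\right) \left(- \frac{1}{6}\right) = \frac{1}{6}$)
$s = \frac{76}{17}$ ($s = \left(-76\right) \left(- \frac{1}{17}\right) = \frac{76}{17} \approx 4.4706$)
$W = \frac{439}{102}$ ($W = \frac{76}{17} - \frac{1}{6} = \frac{439}{102} \approx 4.3039$)
$W + \frac{3 \cdot 5 \cdot 4}{-142 + E} = \frac{439}{102} + \frac{3 \cdot 5 \cdot 4}{-142 - 75} = \frac{439}{102} + \frac{15 \cdot 4}{-217} = \frac{439}{102} + 60 \left(- \frac{1}{217}\right) = \frac{439}{102} - \frac{60}{217} = \frac{89143}{22134}$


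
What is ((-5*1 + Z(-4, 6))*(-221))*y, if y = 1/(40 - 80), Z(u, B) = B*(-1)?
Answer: -2431/40 ≈ -60.775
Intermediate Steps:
Z(u, B) = -B
y = -1/40 (y = 1/(-40) = -1/40 ≈ -0.025000)
((-5*1 + Z(-4, 6))*(-221))*y = ((-5*1 - 1*6)*(-221))*(-1/40) = ((-5 - 6)*(-221))*(-1/40) = -11*(-221)*(-1/40) = 2431*(-1/40) = -2431/40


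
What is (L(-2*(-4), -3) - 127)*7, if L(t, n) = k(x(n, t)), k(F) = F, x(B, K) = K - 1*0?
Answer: -833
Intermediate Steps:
x(B, K) = K (x(B, K) = K + 0 = K)
L(t, n) = t
(L(-2*(-4), -3) - 127)*7 = (-2*(-4) - 127)*7 = (8 - 127)*7 = -119*7 = -833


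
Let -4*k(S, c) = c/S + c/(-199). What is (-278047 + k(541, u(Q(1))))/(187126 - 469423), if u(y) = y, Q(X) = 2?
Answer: 29934261802/30391812723 ≈ 0.98495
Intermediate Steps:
k(S, c) = c/796 - c/(4*S) (k(S, c) = -(c/S + c/(-199))/4 = -(c/S + c*(-1/199))/4 = -(c/S - c/199)/4 = -(-c/199 + c/S)/4 = c/796 - c/(4*S))
(-278047 + k(541, u(Q(1))))/(187126 - 469423) = (-278047 + (1/796)*2*(-199 + 541)/541)/(187126 - 469423) = (-278047 + (1/796)*2*(1/541)*342)/(-282297) = (-278047 + 171/107659)*(-1/282297) = -29934261802/107659*(-1/282297) = 29934261802/30391812723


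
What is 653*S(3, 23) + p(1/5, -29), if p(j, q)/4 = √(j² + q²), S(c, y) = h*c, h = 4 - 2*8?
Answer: -23508 + 4*√21026/5 ≈ -23392.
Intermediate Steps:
h = -12 (h = 4 - 16 = -12)
S(c, y) = -12*c
p(j, q) = 4*√(j² + q²)
653*S(3, 23) + p(1/5, -29) = 653*(-12*3) + 4*√((1/5)² + (-29)²) = 653*(-36) + 4*√((⅕)² + 841) = -23508 + 4*√(1/25 + 841) = -23508 + 4*√(21026/25) = -23508 + 4*(√21026/5) = -23508 + 4*√21026/5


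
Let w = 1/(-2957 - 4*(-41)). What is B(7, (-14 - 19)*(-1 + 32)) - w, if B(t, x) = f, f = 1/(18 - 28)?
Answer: -2783/27930 ≈ -0.099642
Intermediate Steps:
f = -1/10 (f = 1/(-10) = -1/10 ≈ -0.10000)
B(t, x) = -1/10
w = -1/2793 (w = 1/(-2957 + 164) = 1/(-2793) = -1/2793 ≈ -0.00035804)
B(7, (-14 - 19)*(-1 + 32)) - w = -1/10 - 1*(-1/2793) = -1/10 + 1/2793 = -2783/27930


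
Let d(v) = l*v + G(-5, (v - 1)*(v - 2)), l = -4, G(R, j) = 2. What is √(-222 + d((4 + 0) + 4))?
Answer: 6*I*√7 ≈ 15.875*I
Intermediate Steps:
d(v) = 2 - 4*v (d(v) = -4*v + 2 = 2 - 4*v)
√(-222 + d((4 + 0) + 4)) = √(-222 + (2 - 4*((4 + 0) + 4))) = √(-222 + (2 - 4*(4 + 4))) = √(-222 + (2 - 4*8)) = √(-222 + (2 - 32)) = √(-222 - 30) = √(-252) = 6*I*√7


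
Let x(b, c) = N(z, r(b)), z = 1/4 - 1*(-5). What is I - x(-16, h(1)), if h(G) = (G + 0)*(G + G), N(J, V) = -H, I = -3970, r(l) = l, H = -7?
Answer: -3977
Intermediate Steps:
z = 21/4 (z = ¼ + 5 = 21/4 ≈ 5.2500)
N(J, V) = 7 (N(J, V) = -1*(-7) = 7)
h(G) = 2*G² (h(G) = G*(2*G) = 2*G²)
x(b, c) = 7
I - x(-16, h(1)) = -3970 - 1*7 = -3970 - 7 = -3977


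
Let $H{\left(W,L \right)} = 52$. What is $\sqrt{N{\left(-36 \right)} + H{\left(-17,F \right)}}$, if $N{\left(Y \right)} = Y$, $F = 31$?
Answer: $4$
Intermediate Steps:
$\sqrt{N{\left(-36 \right)} + H{\left(-17,F \right)}} = \sqrt{-36 + 52} = \sqrt{16} = 4$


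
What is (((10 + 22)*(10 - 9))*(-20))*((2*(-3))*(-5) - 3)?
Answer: -17280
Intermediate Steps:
(((10 + 22)*(10 - 9))*(-20))*((2*(-3))*(-5) - 3) = ((32*1)*(-20))*(-6*(-5) - 3) = (32*(-20))*(30 - 3) = -640*27 = -17280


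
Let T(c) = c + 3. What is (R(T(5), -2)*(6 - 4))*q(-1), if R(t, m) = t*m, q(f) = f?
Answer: 32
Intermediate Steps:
T(c) = 3 + c
R(t, m) = m*t
(R(T(5), -2)*(6 - 4))*q(-1) = ((-2*(3 + 5))*(6 - 4))*(-1) = (-2*8*2)*(-1) = -16*2*(-1) = -32*(-1) = 32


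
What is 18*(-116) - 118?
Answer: -2206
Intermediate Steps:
18*(-116) - 118 = -2088 - 118 = -2206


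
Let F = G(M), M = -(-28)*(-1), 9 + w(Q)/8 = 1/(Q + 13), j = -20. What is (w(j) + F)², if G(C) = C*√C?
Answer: -813504/49 + 8192*I*√7 ≈ -16602.0 + 21674.0*I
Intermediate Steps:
w(Q) = -72 + 8/(13 + Q) (w(Q) = -72 + 8/(Q + 13) = -72 + 8/(13 + Q))
M = -28 (M = -7*4 = -28)
G(C) = C^(3/2)
F = -56*I*√7 (F = (-28)^(3/2) = -56*I*√7 ≈ -148.16*I)
(w(j) + F)² = (8*(-116 - 9*(-20))/(13 - 20) - 56*I*√7)² = (8*(-116 + 180)/(-7) - 56*I*√7)² = (8*(-⅐)*64 - 56*I*√7)² = (-512/7 - 56*I*√7)²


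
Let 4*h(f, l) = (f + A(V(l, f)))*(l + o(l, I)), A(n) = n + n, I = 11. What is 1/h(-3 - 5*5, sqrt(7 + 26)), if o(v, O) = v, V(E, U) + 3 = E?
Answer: -1/256 - 17*sqrt(33)/8448 ≈ -0.015466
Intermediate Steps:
V(E, U) = -3 + E
A(n) = 2*n
h(f, l) = l*(-6 + f + 2*l)/2 (h(f, l) = ((f + 2*(-3 + l))*(l + l))/4 = ((f + (-6 + 2*l))*(2*l))/4 = ((-6 + f + 2*l)*(2*l))/4 = (2*l*(-6 + f + 2*l))/4 = l*(-6 + f + 2*l)/2)
1/h(-3 - 5*5, sqrt(7 + 26)) = 1/(sqrt(7 + 26)*(-6 + (-3 - 5*5) + 2*sqrt(7 + 26))/2) = 1/(sqrt(33)*(-6 + (-3 - 25) + 2*sqrt(33))/2) = 1/(sqrt(33)*(-6 - 28 + 2*sqrt(33))/2) = 1/(sqrt(33)*(-34 + 2*sqrt(33))/2) = 2*sqrt(33)/(33*(-34 + 2*sqrt(33)))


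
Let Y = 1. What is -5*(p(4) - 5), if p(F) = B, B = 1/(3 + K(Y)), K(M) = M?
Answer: 95/4 ≈ 23.750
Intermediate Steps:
B = ¼ (B = 1/(3 + 1) = 1/4 = ¼ ≈ 0.25000)
p(F) = ¼
-5*(p(4) - 5) = -5*(¼ - 5) = -5*(-19/4) = 95/4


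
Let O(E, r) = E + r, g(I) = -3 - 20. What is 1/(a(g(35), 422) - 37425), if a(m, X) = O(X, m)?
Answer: -1/37026 ≈ -2.7008e-5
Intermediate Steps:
g(I) = -23
a(m, X) = X + m
1/(a(g(35), 422) - 37425) = 1/((422 - 23) - 37425) = 1/(399 - 37425) = 1/(-37026) = -1/37026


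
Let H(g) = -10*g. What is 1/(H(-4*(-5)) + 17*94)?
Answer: 1/1398 ≈ 0.00071531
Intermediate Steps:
1/(H(-4*(-5)) + 17*94) = 1/(-(-40)*(-5) + 17*94) = 1/(-10*20 + 1598) = 1/(-200 + 1598) = 1/1398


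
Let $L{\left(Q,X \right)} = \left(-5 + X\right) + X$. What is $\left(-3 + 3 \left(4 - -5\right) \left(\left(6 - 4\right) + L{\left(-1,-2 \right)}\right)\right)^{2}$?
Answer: $36864$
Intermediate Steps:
$L{\left(Q,X \right)} = -5 + 2 X$
$\left(-3 + 3 \left(4 - -5\right) \left(\left(6 - 4\right) + L{\left(-1,-2 \right)}\right)\right)^{2} = \left(-3 + 3 \left(4 - -5\right) \left(\left(6 - 4\right) + \left(-5 + 2 \left(-2\right)\right)\right)\right)^{2} = \left(-3 + 3 \left(4 + 5\right) \left(2 - 9\right)\right)^{2} = \left(-3 + 3 \cdot 9 \left(2 - 9\right)\right)^{2} = \left(-3 + 3 \cdot 9 \left(-7\right)\right)^{2} = \left(-3 + 3 \left(-63\right)\right)^{2} = \left(-3 - 189\right)^{2} = \left(-192\right)^{2} = 36864$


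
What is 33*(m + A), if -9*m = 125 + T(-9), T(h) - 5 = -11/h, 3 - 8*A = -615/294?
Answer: -9740335/21168 ≈ -460.14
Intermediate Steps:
A = 499/784 (A = 3/8 - (-615)/(8*294) = 3/8 - 1/8*(-205/98) = 3/8 + 205/784 = 499/784 ≈ 0.63648)
T(h) = 5 - 11/h
m = -1181/81 (m = -(125 + (5 - 11/(-9)))/9 = -(125 + (5 - 11*(-1/9)))/9 = -(125 + (5 + 11/9))/9 = -(125 + 56/9)/9 = -1/9*1181/9 = -1181/81 ≈ -14.580)
33*(m + A) = 33*(-1181/81 + 499/784) = 33*(-885485/63504) = -9740335/21168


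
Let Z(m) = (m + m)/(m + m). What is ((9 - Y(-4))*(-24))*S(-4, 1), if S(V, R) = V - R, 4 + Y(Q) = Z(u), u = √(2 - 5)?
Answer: 1440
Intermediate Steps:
u = I*√3 (u = √(-3) = I*√3 ≈ 1.732*I)
Z(m) = 1 (Z(m) = (2*m)/((2*m)) = (2*m)*(1/(2*m)) = 1)
Y(Q) = -3 (Y(Q) = -4 + 1 = -3)
((9 - Y(-4))*(-24))*S(-4, 1) = ((9 - 1*(-3))*(-24))*(-4 - 1*1) = ((9 + 3)*(-24))*(-4 - 1) = (12*(-24))*(-5) = -288*(-5) = 1440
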